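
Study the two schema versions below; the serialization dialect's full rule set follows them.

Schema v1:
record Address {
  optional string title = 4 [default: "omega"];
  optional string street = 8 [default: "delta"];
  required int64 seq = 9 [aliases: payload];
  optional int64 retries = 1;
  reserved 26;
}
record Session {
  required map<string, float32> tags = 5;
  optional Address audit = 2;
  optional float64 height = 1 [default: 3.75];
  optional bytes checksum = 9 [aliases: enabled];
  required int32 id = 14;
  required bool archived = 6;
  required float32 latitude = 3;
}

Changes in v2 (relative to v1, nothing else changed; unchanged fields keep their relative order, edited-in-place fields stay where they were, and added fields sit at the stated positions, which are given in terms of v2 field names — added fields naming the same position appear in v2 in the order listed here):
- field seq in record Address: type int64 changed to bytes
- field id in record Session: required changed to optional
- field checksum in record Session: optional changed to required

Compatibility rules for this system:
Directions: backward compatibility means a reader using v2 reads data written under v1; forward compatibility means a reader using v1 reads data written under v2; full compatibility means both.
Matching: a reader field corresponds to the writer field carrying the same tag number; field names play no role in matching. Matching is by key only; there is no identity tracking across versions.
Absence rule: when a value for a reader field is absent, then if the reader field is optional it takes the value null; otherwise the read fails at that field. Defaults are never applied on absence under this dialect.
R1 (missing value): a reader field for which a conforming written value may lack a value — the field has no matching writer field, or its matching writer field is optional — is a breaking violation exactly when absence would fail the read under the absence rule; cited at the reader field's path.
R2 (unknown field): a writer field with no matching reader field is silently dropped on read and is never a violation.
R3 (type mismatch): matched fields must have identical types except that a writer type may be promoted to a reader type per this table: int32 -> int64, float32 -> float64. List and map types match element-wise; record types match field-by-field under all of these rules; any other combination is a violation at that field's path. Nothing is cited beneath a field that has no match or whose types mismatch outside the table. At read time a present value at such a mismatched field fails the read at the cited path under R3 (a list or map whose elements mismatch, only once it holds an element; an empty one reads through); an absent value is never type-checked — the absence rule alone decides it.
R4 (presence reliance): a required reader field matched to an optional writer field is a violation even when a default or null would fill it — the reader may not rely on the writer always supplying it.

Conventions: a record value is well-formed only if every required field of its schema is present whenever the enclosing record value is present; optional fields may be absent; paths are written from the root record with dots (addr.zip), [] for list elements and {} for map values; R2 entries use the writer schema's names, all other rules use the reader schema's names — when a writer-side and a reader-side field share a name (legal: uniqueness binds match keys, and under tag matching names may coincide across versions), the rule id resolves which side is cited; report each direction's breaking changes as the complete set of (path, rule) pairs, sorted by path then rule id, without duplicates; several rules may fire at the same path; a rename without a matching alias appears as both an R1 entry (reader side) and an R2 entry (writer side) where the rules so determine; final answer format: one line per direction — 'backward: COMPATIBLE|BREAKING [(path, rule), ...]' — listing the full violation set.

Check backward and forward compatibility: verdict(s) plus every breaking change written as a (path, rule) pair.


backward: BREAKING [(audit.seq, R3), (checksum, R1), (checksum, R4)]; forward: BREAKING [(audit.seq, R3), (id, R1), (id, R4)]

the writer's type comes first in each Session pair
checking backward for Session: reader v2 against writer v1:
  writer required, map<string, float32> -> map<string, float32>: reader tags maps from writer tags
  writer optional, Address -> Address: reader audit maps from writer audit
  writer optional, float64 -> float64: reader height maps from writer height
  writer optional, bytes -> bytes: reader checksum maps from writer checksum
  writer required, int32 -> int32: reader id maps from writer id
  writer required, bool -> bool: reader archived maps from writer archived
  writer required, float32 -> float32: reader latitude maps from writer latitude
  writer optional, string -> string: reader audit.title maps from writer audit.title
  writer optional, string -> string: reader audit.street maps from writer audit.street
  writer required, int64 -> bytes: reader audit.seq maps from writer audit.seq
  writer optional, int64 -> int64: reader audit.retries maps from writer audit.retries
  breaking: (audit.seq, R3)
  breaking: (checksum, R1)
  breaking: (checksum, R4)
  => backward: BREAKING (3)
checking forward for Session: reader v1 against writer v2:
  writer required, map<string, float32> -> map<string, float32>: reader tags maps from writer tags
  writer optional, Address -> Address: reader audit maps from writer audit
  writer optional, float64 -> float64: reader height maps from writer height
  writer required, bytes -> bytes: reader checksum maps from writer checksum
  writer optional, int32 -> int32: reader id maps from writer id
  writer required, bool -> bool: reader archived maps from writer archived
  writer required, float32 -> float32: reader latitude maps from writer latitude
  writer optional, string -> string: reader audit.title maps from writer audit.title
  writer optional, string -> string: reader audit.street maps from writer audit.street
  writer required, bytes -> int64: reader audit.seq maps from writer audit.seq
  writer optional, int64 -> int64: reader audit.retries maps from writer audit.retries
  breaking: (audit.seq, R3)
  breaking: (id, R1)
  breaking: (id, R4)
  => forward: BREAKING (3)


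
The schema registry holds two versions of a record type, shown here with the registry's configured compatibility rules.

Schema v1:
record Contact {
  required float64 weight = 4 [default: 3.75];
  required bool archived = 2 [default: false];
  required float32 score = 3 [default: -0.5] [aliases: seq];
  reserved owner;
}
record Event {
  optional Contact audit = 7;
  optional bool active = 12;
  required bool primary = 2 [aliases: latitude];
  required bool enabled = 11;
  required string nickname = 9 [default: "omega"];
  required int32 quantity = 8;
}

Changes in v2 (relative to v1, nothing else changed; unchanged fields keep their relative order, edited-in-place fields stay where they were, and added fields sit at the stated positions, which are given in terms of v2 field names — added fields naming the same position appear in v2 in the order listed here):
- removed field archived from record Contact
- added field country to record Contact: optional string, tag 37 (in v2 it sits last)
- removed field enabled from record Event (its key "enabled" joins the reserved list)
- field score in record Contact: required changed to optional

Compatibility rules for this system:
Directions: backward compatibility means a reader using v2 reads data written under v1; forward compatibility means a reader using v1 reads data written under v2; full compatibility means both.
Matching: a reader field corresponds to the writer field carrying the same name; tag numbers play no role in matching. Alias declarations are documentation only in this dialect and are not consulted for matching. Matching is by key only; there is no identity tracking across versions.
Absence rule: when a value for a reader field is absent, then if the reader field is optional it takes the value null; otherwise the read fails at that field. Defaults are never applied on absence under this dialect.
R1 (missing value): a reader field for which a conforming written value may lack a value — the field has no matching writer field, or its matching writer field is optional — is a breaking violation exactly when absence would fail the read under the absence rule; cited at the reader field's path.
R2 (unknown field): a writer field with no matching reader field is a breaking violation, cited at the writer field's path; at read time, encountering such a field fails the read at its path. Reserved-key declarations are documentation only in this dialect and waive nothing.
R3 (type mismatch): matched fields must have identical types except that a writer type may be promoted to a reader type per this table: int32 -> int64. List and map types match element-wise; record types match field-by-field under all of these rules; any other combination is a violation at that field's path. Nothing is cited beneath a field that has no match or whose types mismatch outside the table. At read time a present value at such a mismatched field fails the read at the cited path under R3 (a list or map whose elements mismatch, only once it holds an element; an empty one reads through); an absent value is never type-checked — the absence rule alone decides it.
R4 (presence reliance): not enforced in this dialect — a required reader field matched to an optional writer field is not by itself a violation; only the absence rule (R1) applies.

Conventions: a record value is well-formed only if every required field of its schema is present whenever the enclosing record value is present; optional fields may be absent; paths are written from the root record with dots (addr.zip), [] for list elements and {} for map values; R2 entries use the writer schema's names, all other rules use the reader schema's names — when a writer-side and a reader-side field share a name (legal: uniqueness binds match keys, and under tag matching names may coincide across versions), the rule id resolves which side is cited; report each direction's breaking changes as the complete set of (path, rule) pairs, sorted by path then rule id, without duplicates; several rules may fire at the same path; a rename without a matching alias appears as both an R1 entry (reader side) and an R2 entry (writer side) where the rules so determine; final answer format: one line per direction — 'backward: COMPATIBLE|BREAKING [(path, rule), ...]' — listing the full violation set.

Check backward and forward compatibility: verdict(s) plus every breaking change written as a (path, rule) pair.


the writer's type comes first in each Event pair
backward on Event — v2 reading data written by v1:
  writer optional, Contact -> Contact: reader audit maps from writer audit
  writer optional, bool -> bool: reader active maps from writer active
  writer required, bool -> bool: reader primary maps from writer primary
  writer required, string -> string: reader nickname maps from writer nickname
  writer required, int32 -> int32: reader quantity maps from writer quantity
  leftover writer field: enabled
  writer required, float64 -> float64: reader audit.weight maps from writer audit.weight
  writer required, float32 -> float32: reader audit.score maps from writer audit.score
  audit.country: no writer-side match
  leftover writer field: audit.archived
  breaking: (audit.archived, R2)
  breaking: (enabled, R2)
  => backward: BREAKING (2)
forward on Event — v1 reading data written by v2:
  writer optional, Contact -> Contact: reader audit maps from writer audit
  writer optional, bool -> bool: reader active maps from writer active
  writer required, bool -> bool: reader primary maps from writer primary
  enabled: no writer-side match
  writer required, string -> string: reader nickname maps from writer nickname
  writer required, int32 -> int32: reader quantity maps from writer quantity
  writer required, float64 -> float64: reader audit.weight maps from writer audit.weight
  audit.archived: no writer-side match
  writer optional, float32 -> float32: reader audit.score maps from writer audit.score
  leftover writer field: audit.country
  breaking: (audit.archived, R1)
  breaking: (audit.country, R2)
  breaking: (audit.score, R1)
  breaking: (enabled, R1)
  => forward: BREAKING (4)

backward: BREAKING [(audit.archived, R2), (enabled, R2)]; forward: BREAKING [(audit.archived, R1), (audit.country, R2), (audit.score, R1), (enabled, R1)]


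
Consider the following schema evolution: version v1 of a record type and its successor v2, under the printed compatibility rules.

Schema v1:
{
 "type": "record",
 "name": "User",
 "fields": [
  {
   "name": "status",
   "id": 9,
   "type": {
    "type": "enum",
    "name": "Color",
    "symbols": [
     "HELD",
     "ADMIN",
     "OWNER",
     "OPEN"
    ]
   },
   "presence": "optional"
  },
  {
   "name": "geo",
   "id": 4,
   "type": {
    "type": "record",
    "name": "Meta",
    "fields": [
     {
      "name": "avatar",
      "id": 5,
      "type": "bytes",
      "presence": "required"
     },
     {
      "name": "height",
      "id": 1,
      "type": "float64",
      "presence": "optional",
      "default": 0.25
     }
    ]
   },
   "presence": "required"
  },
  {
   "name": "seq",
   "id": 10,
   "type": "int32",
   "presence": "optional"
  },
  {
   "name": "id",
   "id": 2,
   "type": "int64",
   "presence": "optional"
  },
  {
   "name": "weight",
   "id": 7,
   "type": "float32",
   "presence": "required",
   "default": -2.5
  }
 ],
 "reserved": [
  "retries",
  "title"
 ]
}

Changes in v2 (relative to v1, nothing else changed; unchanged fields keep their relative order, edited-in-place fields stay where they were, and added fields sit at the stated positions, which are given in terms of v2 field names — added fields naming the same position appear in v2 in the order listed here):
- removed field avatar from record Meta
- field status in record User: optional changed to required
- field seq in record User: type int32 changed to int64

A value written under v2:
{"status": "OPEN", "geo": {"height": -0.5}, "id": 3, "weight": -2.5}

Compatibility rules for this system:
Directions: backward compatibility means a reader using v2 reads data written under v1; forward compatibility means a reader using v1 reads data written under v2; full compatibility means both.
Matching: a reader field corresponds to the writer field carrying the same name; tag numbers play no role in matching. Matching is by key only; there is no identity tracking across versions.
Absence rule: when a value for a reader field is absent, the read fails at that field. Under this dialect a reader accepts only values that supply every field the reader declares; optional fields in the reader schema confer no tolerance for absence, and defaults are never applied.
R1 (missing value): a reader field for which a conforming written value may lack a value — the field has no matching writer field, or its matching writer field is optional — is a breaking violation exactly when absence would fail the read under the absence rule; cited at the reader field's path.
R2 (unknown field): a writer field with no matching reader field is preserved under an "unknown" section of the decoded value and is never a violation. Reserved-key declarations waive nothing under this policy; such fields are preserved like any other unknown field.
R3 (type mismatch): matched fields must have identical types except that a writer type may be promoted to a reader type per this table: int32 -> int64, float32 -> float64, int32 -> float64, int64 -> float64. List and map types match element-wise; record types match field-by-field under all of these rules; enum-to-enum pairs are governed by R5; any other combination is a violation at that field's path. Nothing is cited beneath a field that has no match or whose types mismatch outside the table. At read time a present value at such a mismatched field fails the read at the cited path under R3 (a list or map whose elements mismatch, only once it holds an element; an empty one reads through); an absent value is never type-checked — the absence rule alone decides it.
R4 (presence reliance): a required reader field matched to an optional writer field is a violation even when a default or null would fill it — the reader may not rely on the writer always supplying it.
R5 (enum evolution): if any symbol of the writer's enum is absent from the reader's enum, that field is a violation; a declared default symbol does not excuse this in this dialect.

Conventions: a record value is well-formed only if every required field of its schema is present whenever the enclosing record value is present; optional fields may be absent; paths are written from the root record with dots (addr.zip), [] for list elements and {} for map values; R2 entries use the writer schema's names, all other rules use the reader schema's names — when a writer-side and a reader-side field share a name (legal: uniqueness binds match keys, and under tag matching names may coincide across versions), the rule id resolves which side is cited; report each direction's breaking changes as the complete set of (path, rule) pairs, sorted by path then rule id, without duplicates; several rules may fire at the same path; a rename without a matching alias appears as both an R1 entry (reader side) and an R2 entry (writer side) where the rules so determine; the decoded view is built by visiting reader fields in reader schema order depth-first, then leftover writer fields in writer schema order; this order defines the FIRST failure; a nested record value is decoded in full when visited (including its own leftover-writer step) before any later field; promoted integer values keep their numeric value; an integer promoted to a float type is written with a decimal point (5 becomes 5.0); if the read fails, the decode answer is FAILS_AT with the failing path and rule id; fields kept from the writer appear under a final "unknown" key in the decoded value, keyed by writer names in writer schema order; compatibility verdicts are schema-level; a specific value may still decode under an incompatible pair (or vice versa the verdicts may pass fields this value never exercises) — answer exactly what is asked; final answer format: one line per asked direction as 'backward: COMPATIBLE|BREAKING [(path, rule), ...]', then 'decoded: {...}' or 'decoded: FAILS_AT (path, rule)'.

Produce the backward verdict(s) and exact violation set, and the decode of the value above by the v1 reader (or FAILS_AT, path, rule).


in User below, arrows point writer -> reader
backward analysis of User with v2 as reader and v1 as writer:
  Color -> Color, writer optional: status aligns to status
  Meta -> Meta, writer required: geo aligns to geo
  int32 -> int64, writer optional: seq aligns to seq
  int64 -> int64, writer optional: id aligns to id
  float32 -> float32, writer required: weight aligns to weight
  float64 -> float64, writer optional: geo.height aligns to geo.height
  geo.avatar (writer side), unknown to reader
  rule R1 violated at geo.height
  rule R1 violated at id
  rule R1 violated at seq
  rule R1 violated at status
  rule R4 violated at status
  backward on User therefore BREAKING (5)
decode (reader v1):
  status := "OPEN"
  read fails at geo.avatar under R1 (no fill)
  => FAILS_AT (geo.avatar, R1)
ruling out the remaining User differences:
  field seq in record User: type int32 changed to int64 -> its effect on User is confined to the forward direction, not asked

backward: BREAKING [(geo.height, R1), (id, R1), (seq, R1), (status, R1), (status, R4)]; decoded: FAILS_AT (geo.avatar, R1)


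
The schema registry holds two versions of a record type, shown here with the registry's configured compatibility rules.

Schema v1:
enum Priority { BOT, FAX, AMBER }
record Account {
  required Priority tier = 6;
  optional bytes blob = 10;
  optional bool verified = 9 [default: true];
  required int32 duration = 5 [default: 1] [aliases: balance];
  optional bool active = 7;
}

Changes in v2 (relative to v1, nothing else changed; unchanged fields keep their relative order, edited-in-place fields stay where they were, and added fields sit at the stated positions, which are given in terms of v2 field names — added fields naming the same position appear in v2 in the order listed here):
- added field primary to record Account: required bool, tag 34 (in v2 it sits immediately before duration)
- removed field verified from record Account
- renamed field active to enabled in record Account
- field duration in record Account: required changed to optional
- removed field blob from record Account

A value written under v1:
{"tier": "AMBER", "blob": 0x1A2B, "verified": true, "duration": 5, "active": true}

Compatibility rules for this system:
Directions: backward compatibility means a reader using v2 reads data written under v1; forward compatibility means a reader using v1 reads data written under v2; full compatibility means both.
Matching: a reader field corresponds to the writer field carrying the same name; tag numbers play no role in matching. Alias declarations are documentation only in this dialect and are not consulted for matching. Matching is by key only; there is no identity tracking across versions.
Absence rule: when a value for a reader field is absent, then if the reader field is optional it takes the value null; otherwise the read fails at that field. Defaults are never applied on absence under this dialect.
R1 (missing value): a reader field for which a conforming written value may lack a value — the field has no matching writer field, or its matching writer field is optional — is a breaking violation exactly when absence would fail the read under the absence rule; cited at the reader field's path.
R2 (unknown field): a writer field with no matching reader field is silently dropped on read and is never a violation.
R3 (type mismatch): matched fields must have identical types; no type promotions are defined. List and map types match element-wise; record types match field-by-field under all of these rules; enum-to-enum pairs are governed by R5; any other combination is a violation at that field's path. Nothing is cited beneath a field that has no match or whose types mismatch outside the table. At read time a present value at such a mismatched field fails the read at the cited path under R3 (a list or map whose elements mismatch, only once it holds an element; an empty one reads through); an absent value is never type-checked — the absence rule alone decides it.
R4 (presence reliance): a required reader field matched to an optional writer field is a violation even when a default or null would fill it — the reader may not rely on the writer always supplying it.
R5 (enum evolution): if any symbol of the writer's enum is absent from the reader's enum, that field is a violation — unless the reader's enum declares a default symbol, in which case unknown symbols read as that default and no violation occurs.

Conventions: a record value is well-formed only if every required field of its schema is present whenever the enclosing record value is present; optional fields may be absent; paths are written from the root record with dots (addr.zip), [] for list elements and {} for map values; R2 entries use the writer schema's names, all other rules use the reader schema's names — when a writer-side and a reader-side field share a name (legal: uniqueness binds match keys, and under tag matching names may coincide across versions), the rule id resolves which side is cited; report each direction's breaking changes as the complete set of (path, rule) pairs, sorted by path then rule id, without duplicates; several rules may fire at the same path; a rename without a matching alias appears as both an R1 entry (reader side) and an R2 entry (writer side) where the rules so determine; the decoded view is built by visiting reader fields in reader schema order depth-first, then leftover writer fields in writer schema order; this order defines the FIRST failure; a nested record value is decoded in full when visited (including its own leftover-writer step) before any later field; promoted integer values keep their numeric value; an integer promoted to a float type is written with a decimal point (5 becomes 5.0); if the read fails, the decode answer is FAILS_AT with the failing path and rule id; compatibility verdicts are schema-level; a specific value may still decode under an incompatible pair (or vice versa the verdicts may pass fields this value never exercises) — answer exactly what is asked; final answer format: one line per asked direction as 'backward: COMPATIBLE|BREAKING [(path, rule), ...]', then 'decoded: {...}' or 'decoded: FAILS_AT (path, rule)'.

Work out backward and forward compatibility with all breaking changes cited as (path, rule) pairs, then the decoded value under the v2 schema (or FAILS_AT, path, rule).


backward: BREAKING [(primary, R1)]; forward: BREAKING [(duration, R1), (duration, R4)]; decoded: FAILS_AT (primary, R1)

arrows below run writer -> reader for Account
backward pass over Account, reader schema v2, writer schema v1:
  Priority -> Priority, writer required: tier aligns to tier
  no writer field matches reader primary
  int32 -> int32, writer required: duration aligns to duration
  no writer field matches reader enabled
  writer field blob has no reader counterpart
  writer field verified has no reader counterpart
  writer field active has no reader counterpart
  breaking: (primary, R1)
  => backward verdict for Account: BREAKING, 1 violation(s)
forward pass over Account, reader schema v1, writer schema v2:
  Priority -> Priority, writer required: tier aligns to tier
  no writer field matches reader blob
  no writer field matches reader verified
  int32 -> int32, writer optional: duration aligns to duration
  no writer field matches reader active
  writer field primary has no reader counterpart
  writer field enabled has no reader counterpart
  breaking: (duration, R1)
  breaking: (duration, R4)
  => forward verdict for Account: BREAKING, 2 violation(s)
decode walk for Account under reader schema v2:
  tier := "AMBER"
  read fails at primary under R1 (no fill)
  => FAILS_AT (primary, R1)


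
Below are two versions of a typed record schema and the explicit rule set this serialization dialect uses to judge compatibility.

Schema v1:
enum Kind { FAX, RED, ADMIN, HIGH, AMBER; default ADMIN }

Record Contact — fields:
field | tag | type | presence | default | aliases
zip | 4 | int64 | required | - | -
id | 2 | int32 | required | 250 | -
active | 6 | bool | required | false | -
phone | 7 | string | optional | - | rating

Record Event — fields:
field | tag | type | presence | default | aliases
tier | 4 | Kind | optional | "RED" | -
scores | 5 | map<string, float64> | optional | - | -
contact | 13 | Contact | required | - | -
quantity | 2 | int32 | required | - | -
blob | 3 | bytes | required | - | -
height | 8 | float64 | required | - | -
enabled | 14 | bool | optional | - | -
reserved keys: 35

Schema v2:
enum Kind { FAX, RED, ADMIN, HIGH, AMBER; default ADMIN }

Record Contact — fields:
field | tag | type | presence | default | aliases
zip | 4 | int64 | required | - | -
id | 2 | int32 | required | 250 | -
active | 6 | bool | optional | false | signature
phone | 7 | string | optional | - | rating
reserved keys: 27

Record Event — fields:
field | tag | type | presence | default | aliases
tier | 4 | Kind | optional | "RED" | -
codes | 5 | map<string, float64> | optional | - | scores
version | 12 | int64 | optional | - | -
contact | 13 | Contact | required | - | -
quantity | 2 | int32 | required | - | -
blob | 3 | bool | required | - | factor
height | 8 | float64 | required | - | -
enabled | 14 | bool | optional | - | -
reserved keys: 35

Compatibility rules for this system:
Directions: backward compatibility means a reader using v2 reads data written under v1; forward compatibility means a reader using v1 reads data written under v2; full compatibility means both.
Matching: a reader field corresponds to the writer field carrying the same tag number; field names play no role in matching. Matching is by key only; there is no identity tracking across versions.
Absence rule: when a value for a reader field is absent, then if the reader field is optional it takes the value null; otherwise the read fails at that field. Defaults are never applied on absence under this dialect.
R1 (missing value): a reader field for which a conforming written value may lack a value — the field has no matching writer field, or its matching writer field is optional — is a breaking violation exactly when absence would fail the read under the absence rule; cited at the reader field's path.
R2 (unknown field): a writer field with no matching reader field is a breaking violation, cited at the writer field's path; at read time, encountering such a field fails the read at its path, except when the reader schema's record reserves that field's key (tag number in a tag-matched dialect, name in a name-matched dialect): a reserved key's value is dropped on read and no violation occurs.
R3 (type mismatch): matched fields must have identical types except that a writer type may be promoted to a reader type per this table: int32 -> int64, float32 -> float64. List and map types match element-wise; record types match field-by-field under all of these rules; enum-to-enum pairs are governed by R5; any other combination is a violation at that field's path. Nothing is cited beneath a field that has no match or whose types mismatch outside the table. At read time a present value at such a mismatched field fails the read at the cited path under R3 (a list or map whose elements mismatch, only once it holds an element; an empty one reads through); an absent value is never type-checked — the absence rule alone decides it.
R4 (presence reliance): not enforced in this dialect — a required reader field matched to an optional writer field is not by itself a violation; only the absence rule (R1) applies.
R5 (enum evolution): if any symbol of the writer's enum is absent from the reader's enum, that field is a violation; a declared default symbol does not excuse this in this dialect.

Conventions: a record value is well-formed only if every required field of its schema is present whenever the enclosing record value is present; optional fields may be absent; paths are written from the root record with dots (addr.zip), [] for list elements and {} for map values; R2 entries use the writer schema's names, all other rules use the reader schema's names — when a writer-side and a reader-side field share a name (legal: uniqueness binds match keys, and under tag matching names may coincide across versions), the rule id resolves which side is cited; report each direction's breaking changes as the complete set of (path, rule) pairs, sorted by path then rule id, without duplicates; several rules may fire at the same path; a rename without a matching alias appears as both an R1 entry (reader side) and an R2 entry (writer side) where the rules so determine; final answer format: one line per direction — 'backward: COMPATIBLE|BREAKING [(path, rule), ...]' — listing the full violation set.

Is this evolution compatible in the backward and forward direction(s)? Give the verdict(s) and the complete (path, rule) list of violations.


each type pair in Event: writer, then reader
checking backward for Event: reader v2 against writer v1:
  writer optional, Kind -> Kind: reader tier maps from writer tier
  writer optional, map<string, float64> -> map<string, float64>: reader codes maps from writer scores
  version: no writer match
  writer required, Contact -> Contact: reader contact maps from writer contact
  writer required, int32 -> int32: reader quantity maps from writer quantity
  writer required, bytes -> bool: reader blob maps from writer blob
  writer required, float64 -> float64: reader height maps from writer height
  writer optional, bool -> bool: reader enabled maps from writer enabled
  writer required, int64 -> int64: reader contact.zip maps from writer contact.zip
  writer required, int32 -> int32: reader contact.id maps from writer contact.id
  writer required, bool -> bool: reader contact.active maps from writer contact.active
  writer optional, string -> string: reader contact.phone maps from writer contact.phone
  breaking: (blob, R3)
  => 1 violation(s): backward is BREAKING for Event
checking forward for Event: reader v1 against writer v2:
  writer optional, Kind -> Kind: reader tier maps from writer tier
  writer optional, map<string, float64> -> map<string, float64>: reader scores maps from writer codes
  writer required, Contact -> Contact: reader contact maps from writer contact
  writer required, int32 -> int32: reader quantity maps from writer quantity
  writer required, bool -> bytes: reader blob maps from writer blob
  writer required, float64 -> float64: reader height maps from writer height
  writer optional, bool -> bool: reader enabled maps from writer enabled
  leftover writer field: version
  writer required, int64 -> int64: reader contact.zip maps from writer contact.zip
  writer required, int32 -> int32: reader contact.id maps from writer contact.id
  writer optional, bool -> bool: reader contact.active maps from writer contact.active
  writer optional, string -> string: reader contact.phone maps from writer contact.phone
  breaking: (blob, R3)
  breaking: (contact.active, R1)
  breaking: (version, R2)
  => 3 violation(s): forward is BREAKING for Event

backward: BREAKING [(blob, R3)]; forward: BREAKING [(blob, R3), (contact.active, R1), (version, R2)]


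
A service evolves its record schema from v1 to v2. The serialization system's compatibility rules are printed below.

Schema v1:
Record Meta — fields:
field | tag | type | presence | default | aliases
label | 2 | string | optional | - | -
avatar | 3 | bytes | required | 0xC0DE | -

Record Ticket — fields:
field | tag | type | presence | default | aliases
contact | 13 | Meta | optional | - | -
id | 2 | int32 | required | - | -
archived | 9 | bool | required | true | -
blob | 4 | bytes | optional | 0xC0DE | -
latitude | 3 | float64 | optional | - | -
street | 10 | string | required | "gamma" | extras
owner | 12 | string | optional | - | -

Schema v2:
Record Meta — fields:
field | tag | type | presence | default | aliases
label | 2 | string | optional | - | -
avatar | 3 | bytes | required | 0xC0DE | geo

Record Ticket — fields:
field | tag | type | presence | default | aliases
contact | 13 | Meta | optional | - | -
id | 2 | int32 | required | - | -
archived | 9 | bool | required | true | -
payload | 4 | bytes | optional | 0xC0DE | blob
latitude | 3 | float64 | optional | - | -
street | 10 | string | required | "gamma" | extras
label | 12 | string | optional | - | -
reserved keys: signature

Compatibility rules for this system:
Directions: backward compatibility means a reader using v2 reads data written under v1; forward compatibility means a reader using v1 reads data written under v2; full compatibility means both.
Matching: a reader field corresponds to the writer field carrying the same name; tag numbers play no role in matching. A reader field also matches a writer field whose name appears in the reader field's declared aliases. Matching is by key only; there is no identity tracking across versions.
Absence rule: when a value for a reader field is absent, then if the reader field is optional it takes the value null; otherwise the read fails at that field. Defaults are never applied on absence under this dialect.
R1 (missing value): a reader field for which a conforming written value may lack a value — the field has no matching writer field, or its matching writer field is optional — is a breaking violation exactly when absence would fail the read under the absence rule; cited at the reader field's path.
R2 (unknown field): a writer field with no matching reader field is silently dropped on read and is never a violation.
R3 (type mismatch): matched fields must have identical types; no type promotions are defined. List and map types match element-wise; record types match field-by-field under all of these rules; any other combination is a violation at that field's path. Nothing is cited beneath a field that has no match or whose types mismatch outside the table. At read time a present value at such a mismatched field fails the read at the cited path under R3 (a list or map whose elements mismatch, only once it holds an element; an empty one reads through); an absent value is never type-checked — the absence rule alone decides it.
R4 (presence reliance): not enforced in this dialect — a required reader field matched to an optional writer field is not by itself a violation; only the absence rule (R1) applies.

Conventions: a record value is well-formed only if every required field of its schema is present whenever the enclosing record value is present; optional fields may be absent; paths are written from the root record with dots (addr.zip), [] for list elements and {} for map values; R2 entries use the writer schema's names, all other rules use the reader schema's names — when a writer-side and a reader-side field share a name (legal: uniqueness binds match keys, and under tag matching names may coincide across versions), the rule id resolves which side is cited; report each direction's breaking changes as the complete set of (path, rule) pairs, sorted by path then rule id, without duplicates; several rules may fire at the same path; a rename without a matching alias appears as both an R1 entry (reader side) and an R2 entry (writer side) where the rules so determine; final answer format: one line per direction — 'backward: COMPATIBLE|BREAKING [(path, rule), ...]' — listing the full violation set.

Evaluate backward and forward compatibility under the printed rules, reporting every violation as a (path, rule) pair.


arrows below run writer -> reader for Ticket
backward pass over Ticket, reader schema v2, writer schema v1:
  contact: Meta -> Meta, writer optional; from contact
  id: int32 -> int32, writer required; from id
  archived: bool -> bool, writer required; from archived
  payload: bytes -> bytes, writer optional; from blob
  latitude: float64 -> float64, writer optional; from latitude
  street: string -> string, writer required; from street
  label: no writer match
  writer field owner has no reader counterpart
  contact.label: string -> string, writer optional; from contact.label
  contact.avatar: bytes -> bytes, writer required; from contact.avatar
  => backward verdict for Ticket: COMPATIBLE, no violations
forward pass over Ticket, reader schema v1, writer schema v2:
  contact: Meta -> Meta, writer optional; from contact
  id: int32 -> int32, writer required; from id
  archived: bool -> bool, writer required; from archived
  blob: no writer match
  latitude: float64 -> float64, writer optional; from latitude
  street: string -> string, writer required; from street
  owner: no writer match
  writer field payload has no reader counterpart
  writer field label has no reader counterpart
  contact.label: string -> string, writer optional; from contact.label
  contact.avatar: bytes -> bytes, writer required; from contact.avatar
  => forward verdict for Ticket: COMPATIBLE, no violations

backward: COMPATIBLE []; forward: COMPATIBLE []


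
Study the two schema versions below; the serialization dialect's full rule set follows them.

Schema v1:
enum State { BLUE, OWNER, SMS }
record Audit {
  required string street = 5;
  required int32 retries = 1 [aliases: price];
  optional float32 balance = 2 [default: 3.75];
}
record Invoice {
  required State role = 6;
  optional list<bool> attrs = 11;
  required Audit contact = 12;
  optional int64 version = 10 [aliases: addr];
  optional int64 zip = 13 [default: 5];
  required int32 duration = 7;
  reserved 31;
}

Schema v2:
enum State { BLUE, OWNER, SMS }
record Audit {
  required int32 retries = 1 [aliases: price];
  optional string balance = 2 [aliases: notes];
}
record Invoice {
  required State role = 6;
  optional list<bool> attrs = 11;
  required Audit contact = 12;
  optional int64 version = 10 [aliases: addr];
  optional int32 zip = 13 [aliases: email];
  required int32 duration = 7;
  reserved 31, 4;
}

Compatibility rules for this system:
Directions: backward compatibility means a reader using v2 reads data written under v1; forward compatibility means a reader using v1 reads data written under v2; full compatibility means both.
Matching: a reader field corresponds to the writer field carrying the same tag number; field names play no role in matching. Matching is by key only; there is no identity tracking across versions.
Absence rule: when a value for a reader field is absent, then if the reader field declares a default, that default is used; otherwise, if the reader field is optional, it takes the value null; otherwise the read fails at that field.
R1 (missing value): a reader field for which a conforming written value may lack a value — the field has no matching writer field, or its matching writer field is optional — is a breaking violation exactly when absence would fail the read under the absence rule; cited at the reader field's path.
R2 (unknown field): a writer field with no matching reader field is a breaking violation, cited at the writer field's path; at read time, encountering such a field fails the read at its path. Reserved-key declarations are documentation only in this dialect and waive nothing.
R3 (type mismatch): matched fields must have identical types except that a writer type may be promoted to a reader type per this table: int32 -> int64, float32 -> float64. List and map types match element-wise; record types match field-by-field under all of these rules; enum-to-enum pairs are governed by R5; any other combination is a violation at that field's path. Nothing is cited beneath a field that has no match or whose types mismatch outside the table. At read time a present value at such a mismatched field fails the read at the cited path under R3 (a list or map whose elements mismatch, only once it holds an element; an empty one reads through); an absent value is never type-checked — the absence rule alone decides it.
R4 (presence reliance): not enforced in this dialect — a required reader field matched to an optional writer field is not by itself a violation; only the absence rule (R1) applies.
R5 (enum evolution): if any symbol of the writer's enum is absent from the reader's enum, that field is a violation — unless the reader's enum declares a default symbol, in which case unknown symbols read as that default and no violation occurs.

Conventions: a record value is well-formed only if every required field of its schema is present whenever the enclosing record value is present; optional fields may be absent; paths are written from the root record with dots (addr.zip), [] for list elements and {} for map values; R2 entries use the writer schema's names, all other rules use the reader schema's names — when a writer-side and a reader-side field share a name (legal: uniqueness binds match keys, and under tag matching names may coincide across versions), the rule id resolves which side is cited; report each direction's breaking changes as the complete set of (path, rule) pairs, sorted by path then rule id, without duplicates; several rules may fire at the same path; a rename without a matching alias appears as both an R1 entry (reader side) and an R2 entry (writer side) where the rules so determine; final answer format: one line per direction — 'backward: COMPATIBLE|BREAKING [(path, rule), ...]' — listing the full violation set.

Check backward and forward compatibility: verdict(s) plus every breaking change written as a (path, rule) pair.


arrows below run writer -> reader for Invoice
backward on Invoice — v2 reading data written by v1:
  role: paired with writer role (State -> State; writer required)
  attrs: paired with writer attrs (list<bool> -> list<bool>; writer optional)
  contact: paired with writer contact (Audit -> Audit; writer required)
  version: paired with writer version (int64 -> int64; writer optional)
  zip: paired with writer zip (int64 -> int32; writer optional)
  duration: paired with writer duration (int32 -> int32; writer required)
  contact.retries: paired with writer contact.retries (int32 -> int32; writer required)
  contact.balance: paired with writer contact.balance (float32 -> string; writer optional)
  leftover writer field: contact.street
  rule R3 violated at contact.balance
  rule R2 violated at contact.street
  rule R3 violated at zip
  => 3 violation(s): backward is BREAKING for Invoice
forward on Invoice — v1 reading data written by v2:
  role: paired with writer role (State -> State; writer required)
  attrs: paired with writer attrs (list<bool> -> list<bool>; writer optional)
  contact: paired with writer contact (Audit -> Audit; writer required)
  version: paired with writer version (int64 -> int64; writer optional)
  zip: paired with writer zip (int32 -> int64; writer optional)
  duration: paired with writer duration (int32 -> int32; writer required)
  no writer field matches reader contact.street
  contact.retries: paired with writer contact.retries (int32 -> int32; writer required)
  contact.balance: paired with writer contact.balance (string -> float32; writer optional)
  rule R3 violated at contact.balance
  rule R1 violated at contact.street
  => 2 violation(s): forward is BREAKING for Invoice

backward: BREAKING [(contact.balance, R3), (contact.street, R2), (zip, R3)]; forward: BREAKING [(contact.balance, R3), (contact.street, R1)]
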